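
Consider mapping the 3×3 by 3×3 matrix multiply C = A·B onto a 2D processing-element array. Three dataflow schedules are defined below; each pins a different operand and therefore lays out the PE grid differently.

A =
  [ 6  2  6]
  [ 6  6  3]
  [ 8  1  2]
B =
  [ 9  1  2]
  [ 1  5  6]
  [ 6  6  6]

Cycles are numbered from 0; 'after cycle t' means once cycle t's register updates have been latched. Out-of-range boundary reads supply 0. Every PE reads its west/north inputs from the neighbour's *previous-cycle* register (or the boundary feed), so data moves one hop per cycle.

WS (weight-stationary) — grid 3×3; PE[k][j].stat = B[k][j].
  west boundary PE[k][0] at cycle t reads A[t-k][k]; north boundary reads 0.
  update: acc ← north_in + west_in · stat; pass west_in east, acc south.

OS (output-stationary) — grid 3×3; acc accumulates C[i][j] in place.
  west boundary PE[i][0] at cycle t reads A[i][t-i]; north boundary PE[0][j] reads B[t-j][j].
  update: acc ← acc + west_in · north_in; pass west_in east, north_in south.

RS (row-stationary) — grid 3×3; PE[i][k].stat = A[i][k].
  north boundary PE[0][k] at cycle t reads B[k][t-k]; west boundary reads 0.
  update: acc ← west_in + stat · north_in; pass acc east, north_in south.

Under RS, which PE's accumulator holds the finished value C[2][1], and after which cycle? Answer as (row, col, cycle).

(row, col, cycle) = (2, 2, 5)

Under RS, C[2][1] lands at PE[2][2]:
  [0] (2,2) acc=0 (h:0 v:0)
  [1] (2,2) acc=0 (h:0 v:0)
  [2] (2,2) acc=0 (h:0 v:0)
  [3] (2,2) acc=0 (h:0 v:0)
  [4] (2,2) acc=85 (h:85 v:6)
  [5] (2,2) acc=25 (h:25 v:6)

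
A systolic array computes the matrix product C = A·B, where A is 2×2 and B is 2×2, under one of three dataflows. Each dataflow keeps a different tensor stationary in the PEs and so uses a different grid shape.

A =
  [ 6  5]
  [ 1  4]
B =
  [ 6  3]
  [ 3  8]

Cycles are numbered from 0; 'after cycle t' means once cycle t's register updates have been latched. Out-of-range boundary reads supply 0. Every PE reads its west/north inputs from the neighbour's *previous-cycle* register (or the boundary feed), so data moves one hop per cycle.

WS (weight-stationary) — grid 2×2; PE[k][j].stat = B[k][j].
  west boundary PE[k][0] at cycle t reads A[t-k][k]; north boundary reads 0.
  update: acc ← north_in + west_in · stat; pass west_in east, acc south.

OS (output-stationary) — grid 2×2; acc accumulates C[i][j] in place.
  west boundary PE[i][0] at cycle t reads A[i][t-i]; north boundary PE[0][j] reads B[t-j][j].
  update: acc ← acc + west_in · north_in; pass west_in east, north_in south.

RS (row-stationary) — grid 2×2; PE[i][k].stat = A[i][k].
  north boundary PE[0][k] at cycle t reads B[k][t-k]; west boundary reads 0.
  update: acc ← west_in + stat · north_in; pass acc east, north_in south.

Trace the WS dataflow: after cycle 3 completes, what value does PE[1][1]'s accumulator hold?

PE[1][1].acc = 35

WS on a 2×2 grid — tracing PE[1][1] and its feeders:
  step 0 · PE0,1: acc=0; fwd→0 fwd↓0
  step 0 · PE1,0: acc=0; fwd→0 fwd↓0
  step 0 · PE1,1: acc=0; fwd→0 fwd↓0
  step 1 · PE0,1: acc=18; fwd→6 fwd↓18
  step 1 · PE1,0: acc=51; fwd→5 fwd↓51
  step 1 · PE1,1: acc=0; fwd→0 fwd↓0
  step 2 · PE0,1: acc=3; fwd→1 fwd↓3
  step 2 · PE1,0: acc=18; fwd→4 fwd↓18
  step 2 · PE1,1: acc=58; fwd→5 fwd↓58
  step 3 · PE0,1: acc=0; fwd→0 fwd↓0
  step 3 · PE1,0: acc=0; fwd→0 fwd↓0
  step 3 · PE1,1: acc=35; fwd→4 fwd↓35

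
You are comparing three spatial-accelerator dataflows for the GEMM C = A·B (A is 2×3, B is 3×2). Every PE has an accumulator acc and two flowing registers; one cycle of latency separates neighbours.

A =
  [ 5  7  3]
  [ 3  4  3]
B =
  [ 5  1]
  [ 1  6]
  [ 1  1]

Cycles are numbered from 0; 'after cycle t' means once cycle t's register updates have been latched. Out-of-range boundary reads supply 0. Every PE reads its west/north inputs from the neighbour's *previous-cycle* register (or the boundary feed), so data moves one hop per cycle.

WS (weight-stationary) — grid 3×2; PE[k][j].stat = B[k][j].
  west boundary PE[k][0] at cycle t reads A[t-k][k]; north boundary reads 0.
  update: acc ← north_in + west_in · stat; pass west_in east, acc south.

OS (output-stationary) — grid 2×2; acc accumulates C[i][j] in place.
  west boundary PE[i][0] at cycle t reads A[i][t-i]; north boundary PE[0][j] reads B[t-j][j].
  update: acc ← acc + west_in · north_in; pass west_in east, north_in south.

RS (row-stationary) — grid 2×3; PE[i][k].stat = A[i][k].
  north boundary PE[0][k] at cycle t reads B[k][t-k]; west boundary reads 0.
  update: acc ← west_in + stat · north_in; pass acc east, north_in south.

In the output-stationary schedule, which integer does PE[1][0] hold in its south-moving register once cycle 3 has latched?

register = 1

OS on a 2×2 grid — tracing PE[1][0] and its feeders:
  c0 r0c0: 25 / 5 / 5
  c0 r1c0: 0 / 0 / 0
  c1 r0c0: 32 / 7 / 1
  c1 r1c0: 15 / 3 / 5
  c2 r0c0: 35 / 3 / 1
  c2 r1c0: 19 / 4 / 1
  c3 r0c0: 35 / 0 / 0
  c3 r1c0: 22 / 3 / 1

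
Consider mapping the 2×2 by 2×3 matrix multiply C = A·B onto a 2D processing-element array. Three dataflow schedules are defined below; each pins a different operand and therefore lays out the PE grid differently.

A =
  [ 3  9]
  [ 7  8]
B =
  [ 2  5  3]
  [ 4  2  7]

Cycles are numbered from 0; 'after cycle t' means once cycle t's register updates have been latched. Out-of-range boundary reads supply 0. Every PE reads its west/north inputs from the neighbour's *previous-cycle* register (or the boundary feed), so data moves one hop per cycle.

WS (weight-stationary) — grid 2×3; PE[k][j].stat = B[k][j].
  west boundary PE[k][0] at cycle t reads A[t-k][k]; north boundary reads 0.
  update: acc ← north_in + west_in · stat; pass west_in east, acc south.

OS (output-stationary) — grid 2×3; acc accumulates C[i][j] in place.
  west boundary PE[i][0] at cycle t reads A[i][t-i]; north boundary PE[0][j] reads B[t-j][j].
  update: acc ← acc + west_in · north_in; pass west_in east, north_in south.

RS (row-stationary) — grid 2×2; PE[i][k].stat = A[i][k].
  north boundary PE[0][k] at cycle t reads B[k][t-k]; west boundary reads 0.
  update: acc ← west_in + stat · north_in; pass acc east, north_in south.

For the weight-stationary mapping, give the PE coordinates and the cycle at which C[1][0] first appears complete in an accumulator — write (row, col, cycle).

(row, col, cycle) = (1, 0, 2)

WS — PE[1][0] is where C[1][0] collects:
  t=0 PE[1][0]: acc=0 h=0 v=0
  t=1 PE[1][0]: acc=42 h=9 v=42
  t=2 PE[1][0]: acc=46 h=8 v=46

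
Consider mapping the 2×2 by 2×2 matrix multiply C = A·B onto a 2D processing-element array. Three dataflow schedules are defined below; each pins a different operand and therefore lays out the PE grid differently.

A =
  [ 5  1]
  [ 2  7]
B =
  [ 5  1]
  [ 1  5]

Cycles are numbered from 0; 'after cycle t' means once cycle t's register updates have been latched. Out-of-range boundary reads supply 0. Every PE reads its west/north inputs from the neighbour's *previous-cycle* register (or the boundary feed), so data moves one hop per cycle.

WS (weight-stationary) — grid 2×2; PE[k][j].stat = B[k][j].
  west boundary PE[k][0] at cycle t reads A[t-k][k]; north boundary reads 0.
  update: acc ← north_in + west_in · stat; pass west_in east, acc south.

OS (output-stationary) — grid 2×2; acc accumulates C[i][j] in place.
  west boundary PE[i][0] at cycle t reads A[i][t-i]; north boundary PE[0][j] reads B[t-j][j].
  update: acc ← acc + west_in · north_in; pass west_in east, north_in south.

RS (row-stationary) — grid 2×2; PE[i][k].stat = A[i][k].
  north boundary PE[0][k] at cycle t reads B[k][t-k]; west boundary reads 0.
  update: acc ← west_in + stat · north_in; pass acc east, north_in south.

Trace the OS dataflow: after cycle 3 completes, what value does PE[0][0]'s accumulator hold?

PE[0][0].acc = 26

OS on a 2×2 grid — tracing PE[0][0] and its feeders:
  c0 r0c0: 25 / 5 / 5
  c1 r0c0: 26 / 1 / 1
  c2 r0c0: 26 / 0 / 0
  c3 r0c0: 26 / 0 / 0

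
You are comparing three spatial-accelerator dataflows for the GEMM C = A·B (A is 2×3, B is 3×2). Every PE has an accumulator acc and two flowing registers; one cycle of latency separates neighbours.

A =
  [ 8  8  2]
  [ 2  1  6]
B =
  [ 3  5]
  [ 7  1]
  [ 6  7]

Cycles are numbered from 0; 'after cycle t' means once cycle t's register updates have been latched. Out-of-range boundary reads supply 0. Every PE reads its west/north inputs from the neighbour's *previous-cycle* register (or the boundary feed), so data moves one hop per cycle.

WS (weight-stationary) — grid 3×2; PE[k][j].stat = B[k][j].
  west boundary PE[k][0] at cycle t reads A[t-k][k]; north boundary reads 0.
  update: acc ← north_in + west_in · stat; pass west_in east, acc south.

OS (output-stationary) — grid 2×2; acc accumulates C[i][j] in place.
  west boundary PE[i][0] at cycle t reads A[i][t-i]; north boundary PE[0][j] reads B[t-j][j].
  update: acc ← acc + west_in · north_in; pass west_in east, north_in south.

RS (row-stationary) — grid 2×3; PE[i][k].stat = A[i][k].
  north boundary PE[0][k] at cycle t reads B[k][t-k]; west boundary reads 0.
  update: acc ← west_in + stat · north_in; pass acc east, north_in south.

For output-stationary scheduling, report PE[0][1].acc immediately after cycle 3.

PE[0][1].acc = 62

OS on a 2×2 grid — tracing PE[0][1] and its feeders:
  c0 r0c0: 24 / 8 / 3
  c0 r0c1: 0 / 0 / 0
  c1 r0c0: 80 / 8 / 7
  c1 r0c1: 40 / 8 / 5
  c2 r0c0: 92 / 2 / 6
  c2 r0c1: 48 / 8 / 1
  c3 r0c0: 92 / 0 / 0
  c3 r0c1: 62 / 2 / 7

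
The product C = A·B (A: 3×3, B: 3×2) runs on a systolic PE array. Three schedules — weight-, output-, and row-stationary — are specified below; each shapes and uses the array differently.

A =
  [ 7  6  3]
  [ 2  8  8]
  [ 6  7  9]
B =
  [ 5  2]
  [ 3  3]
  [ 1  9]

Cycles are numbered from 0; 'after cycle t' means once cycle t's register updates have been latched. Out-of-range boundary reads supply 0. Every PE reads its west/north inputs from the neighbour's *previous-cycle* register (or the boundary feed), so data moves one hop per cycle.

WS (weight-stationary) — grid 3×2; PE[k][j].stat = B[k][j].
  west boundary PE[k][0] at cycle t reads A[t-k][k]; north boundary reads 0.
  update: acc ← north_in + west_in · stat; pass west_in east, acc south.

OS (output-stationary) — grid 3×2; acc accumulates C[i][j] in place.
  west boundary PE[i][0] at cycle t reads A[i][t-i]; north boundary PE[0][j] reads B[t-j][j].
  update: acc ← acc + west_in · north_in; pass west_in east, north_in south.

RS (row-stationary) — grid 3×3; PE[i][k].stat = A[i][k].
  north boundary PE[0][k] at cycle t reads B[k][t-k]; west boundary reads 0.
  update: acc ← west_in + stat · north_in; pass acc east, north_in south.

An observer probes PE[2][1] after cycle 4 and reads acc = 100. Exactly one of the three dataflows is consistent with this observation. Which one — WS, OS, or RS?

dataflow = WS

Under WS (3×2), PE[2][1]:
  0: (2,1).acc=0  regs=<0,0>
  1: (2,1).acc=0  regs=<0,0>
  2: (2,1).acc=0  regs=<0,0>
  3: (2,1).acc=59  regs=<3,59>
  4: (2,1).acc=100  regs=<8,100>
Under OS (3×2), PE[2][1]:
  0: (2,1).acc=0  regs=<0,0>
  1: (2,1).acc=0  regs=<0,0>
  2: (2,1).acc=0  regs=<0,0>
  3: (2,1).acc=12  regs=<6,2>
  4: (2,1).acc=33  regs=<7,3>
Under RS (3×3), PE[2][1]:
  0: (2,1).acc=0  regs=<0,0>
  1: (2,1).acc=0  regs=<0,0>
  2: (2,1).acc=0  regs=<0,0>
  3: (2,1).acc=51  regs=<51,3>
  4: (2,1).acc=33  regs=<33,3>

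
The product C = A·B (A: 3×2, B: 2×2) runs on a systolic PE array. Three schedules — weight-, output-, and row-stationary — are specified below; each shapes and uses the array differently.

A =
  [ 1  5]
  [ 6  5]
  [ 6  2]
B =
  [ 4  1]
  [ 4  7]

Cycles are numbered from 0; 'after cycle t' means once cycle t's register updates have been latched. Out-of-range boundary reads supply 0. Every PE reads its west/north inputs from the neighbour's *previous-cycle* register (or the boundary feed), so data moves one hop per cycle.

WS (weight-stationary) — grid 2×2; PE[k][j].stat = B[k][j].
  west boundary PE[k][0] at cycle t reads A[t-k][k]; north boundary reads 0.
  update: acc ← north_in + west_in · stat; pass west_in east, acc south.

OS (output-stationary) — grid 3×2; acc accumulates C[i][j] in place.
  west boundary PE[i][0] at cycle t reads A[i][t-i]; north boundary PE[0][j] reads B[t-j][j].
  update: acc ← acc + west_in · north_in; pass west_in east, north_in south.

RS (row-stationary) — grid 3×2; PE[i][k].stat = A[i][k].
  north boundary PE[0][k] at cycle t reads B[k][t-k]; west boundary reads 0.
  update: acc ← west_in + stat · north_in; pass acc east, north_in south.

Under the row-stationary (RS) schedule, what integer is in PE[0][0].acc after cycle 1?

Tracing RS — 3×2 array, target PE[0][0]:
  after 0 — PE[0][0] acc=4, pass-E 4, pass-S 4
  after 1 — PE[0][0] acc=1, pass-E 1, pass-S 1

PE[0][0].acc = 1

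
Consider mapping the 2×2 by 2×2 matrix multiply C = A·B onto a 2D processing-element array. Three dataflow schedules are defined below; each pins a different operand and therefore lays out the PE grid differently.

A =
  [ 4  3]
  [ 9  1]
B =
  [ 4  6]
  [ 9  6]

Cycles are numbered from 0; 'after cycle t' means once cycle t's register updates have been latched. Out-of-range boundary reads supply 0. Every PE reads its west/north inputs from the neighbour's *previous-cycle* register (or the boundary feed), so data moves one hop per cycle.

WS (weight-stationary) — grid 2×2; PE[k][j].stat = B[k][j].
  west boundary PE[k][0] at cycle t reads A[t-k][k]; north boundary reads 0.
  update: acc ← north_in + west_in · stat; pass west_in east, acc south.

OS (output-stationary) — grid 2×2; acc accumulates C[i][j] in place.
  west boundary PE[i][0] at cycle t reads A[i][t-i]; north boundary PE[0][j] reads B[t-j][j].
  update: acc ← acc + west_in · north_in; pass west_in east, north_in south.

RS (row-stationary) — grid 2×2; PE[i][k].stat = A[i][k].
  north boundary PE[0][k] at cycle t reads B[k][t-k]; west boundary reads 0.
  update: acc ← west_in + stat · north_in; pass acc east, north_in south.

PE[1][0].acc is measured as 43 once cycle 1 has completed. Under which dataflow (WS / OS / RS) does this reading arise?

WS [2×2] PE[1][0] across cycles:
  step 0 · PE1,0: acc=0; fwd→0 fwd↓0
  step 1 · PE1,0: acc=43; fwd→3 fwd↓43
OS [2×2] PE[1][0] across cycles:
  step 0 · PE1,0: acc=0; fwd→0 fwd↓0
  step 1 · PE1,0: acc=36; fwd→9 fwd↓4
RS [2×2] PE[1][0] across cycles:
  step 0 · PE1,0: acc=0; fwd→0 fwd↓0
  step 1 · PE1,0: acc=36; fwd→36 fwd↓4

dataflow = WS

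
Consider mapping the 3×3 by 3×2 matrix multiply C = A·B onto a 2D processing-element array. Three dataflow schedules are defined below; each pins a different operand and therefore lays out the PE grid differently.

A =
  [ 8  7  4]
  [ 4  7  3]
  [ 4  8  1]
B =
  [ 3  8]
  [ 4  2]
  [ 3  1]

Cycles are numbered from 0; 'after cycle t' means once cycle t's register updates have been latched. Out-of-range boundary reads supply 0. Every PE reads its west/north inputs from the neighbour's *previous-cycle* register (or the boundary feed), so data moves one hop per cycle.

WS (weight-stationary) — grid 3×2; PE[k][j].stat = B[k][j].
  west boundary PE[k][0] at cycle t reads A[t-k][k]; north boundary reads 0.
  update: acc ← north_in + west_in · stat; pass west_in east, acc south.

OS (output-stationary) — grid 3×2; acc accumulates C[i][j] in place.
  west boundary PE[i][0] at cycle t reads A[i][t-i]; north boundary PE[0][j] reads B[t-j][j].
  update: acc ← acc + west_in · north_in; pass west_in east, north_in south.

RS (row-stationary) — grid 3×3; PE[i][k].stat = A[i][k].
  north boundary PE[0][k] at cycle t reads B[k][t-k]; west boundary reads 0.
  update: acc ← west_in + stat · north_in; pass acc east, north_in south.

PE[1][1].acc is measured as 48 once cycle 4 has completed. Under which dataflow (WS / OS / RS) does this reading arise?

Under WS (3×2), PE[1][1]:
  step 0 · PE1,1: acc=0; fwd→0 fwd↓0
  step 1 · PE1,1: acc=0; fwd→0 fwd↓0
  step 2 · PE1,1: acc=78; fwd→7 fwd↓78
  step 3 · PE1,1: acc=46; fwd→7 fwd↓46
  step 4 · PE1,1: acc=48; fwd→8 fwd↓48
Under OS (3×2), PE[1][1]:
  step 0 · PE1,1: acc=0; fwd→0 fwd↓0
  step 1 · PE1,1: acc=0; fwd→0 fwd↓0
  step 2 · PE1,1: acc=32; fwd→4 fwd↓8
  step 3 · PE1,1: acc=46; fwd→7 fwd↓2
  step 4 · PE1,1: acc=49; fwd→3 fwd↓1
Under RS (3×3), PE[1][1]:
  step 0 · PE1,1: acc=0; fwd→0 fwd↓0
  step 1 · PE1,1: acc=0; fwd→0 fwd↓0
  step 2 · PE1,1: acc=40; fwd→40 fwd↓4
  step 3 · PE1,1: acc=46; fwd→46 fwd↓2
  step 4 · PE1,1: acc=0; fwd→0 fwd↓0

dataflow = WS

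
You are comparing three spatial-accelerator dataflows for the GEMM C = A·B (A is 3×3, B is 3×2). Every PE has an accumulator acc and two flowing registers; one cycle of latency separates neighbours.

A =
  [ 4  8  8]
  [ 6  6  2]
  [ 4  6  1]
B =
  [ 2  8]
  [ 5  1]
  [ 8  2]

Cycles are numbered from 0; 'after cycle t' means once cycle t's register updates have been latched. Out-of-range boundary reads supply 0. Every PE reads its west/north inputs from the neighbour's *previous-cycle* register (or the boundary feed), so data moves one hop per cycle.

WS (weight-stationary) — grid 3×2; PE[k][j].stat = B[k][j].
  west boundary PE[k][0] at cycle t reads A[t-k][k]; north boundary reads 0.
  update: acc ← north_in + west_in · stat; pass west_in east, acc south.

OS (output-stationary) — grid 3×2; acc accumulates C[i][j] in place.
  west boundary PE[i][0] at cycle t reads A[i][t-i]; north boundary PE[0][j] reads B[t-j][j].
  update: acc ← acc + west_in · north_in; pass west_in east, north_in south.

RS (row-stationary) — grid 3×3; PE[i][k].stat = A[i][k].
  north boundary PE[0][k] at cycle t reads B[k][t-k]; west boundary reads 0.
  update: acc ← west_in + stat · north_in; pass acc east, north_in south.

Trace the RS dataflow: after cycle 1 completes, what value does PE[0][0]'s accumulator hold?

RS on a 3×3 grid — tracing PE[0][0] and its feeders:
  after 0 — PE[0][0] acc=8, pass-E 8, pass-S 2
  after 1 — PE[0][0] acc=32, pass-E 32, pass-S 8

PE[0][0].acc = 32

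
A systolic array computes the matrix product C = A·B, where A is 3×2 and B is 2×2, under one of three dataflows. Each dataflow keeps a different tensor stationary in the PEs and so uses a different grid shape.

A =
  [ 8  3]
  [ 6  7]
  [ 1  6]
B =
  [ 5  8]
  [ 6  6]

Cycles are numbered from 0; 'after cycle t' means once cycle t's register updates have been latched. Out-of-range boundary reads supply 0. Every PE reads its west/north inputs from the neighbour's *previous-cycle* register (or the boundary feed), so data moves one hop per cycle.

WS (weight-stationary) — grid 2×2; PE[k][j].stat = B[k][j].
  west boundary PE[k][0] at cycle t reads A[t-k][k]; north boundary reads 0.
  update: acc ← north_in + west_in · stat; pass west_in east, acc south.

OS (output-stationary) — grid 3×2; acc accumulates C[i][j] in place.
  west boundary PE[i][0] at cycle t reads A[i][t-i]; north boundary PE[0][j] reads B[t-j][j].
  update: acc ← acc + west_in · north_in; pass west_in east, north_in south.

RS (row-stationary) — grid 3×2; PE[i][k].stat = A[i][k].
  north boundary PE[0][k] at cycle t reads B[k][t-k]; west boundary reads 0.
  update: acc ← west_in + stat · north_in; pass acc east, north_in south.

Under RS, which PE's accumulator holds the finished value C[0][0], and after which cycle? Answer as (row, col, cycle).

RS: C[0][0] accumulates in PE[0][1]:
  @0  [0,1]  acc 0  |  →0  ↓0
  @1  [0,1]  acc 58  |  →58  ↓6

(row, col, cycle) = (0, 1, 1)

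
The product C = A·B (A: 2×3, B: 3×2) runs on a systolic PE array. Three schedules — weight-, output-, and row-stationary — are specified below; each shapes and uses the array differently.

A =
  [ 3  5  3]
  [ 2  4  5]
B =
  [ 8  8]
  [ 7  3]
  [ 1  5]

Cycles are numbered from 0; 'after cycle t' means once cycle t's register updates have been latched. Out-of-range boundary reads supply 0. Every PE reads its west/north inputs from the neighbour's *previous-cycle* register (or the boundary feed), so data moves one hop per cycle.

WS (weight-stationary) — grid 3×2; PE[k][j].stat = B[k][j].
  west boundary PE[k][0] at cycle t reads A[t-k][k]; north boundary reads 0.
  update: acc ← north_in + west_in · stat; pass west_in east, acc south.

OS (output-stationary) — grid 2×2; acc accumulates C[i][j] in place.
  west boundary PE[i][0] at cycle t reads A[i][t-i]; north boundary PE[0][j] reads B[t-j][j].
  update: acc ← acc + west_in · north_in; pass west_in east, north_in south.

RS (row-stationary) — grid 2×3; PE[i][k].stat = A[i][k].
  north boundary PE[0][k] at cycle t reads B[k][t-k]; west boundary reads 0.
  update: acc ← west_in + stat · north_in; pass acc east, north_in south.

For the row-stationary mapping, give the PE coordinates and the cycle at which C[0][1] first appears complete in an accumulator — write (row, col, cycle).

(row, col, cycle) = (0, 2, 3)

RS — PE[0][2] is where C[0][1] collects:
  c0 r0c2: 0 / 0 / 0
  c1 r0c2: 0 / 0 / 0
  c2 r0c2: 62 / 62 / 1
  c3 r0c2: 54 / 54 / 5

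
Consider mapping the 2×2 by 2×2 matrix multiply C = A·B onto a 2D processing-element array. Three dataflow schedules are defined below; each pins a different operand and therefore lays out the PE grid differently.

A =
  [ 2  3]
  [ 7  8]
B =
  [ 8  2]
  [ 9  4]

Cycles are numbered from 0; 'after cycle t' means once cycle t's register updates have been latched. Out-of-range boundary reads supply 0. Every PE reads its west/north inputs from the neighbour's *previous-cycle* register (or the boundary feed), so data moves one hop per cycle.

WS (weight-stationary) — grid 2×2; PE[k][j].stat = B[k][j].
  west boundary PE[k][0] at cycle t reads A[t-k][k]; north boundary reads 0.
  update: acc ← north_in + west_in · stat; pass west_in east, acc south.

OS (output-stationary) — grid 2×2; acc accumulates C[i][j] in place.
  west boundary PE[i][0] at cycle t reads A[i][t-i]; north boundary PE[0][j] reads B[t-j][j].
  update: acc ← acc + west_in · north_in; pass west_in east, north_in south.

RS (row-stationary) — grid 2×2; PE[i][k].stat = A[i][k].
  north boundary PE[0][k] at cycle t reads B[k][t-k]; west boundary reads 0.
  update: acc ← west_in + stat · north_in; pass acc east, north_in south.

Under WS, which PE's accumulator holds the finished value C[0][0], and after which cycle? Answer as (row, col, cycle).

(row, col, cycle) = (1, 0, 1)

WS — PE[1][0] is where C[0][0] collects:
  [0] (1,0) acc=0 (h:0 v:0)
  [1] (1,0) acc=43 (h:3 v:43)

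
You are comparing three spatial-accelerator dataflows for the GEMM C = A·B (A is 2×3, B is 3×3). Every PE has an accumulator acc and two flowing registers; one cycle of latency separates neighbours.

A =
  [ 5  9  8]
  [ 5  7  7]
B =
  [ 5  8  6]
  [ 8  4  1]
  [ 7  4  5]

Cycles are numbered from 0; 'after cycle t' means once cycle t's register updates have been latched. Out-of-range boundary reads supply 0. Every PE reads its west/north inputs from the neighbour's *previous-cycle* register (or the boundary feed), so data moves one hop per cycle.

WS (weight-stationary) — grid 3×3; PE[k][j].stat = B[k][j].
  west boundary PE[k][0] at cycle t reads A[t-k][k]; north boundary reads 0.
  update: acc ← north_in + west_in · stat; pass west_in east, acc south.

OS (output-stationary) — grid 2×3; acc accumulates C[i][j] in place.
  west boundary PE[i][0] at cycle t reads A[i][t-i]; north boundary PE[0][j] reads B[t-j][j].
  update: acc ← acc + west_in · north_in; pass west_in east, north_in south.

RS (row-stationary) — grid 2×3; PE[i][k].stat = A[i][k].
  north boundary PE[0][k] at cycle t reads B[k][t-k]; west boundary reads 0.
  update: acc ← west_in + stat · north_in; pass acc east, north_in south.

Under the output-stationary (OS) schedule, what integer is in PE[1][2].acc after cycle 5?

PE[1][2].acc = 72

OS (2×3). Following PE[1][2] plus its west/north inputs:
  c0 r0c2: 0 / 0 / 0
  c0 r1c1: 0 / 0 / 0
  c0 r1c2: 0 / 0 / 0
  c1 r0c2: 0 / 0 / 0
  c1 r1c1: 0 / 0 / 0
  c1 r1c2: 0 / 0 / 0
  c2 r0c2: 30 / 5 / 6
  c2 r1c1: 40 / 5 / 8
  c2 r1c2: 0 / 0 / 0
  c3 r0c2: 39 / 9 / 1
  c3 r1c1: 68 / 7 / 4
  c3 r1c2: 30 / 5 / 6
  c4 r0c2: 79 / 8 / 5
  c4 r1c1: 96 / 7 / 4
  c4 r1c2: 37 / 7 / 1
  c5 r0c2: 79 / 0 / 0
  c5 r1c1: 96 / 0 / 0
  c5 r1c2: 72 / 7 / 5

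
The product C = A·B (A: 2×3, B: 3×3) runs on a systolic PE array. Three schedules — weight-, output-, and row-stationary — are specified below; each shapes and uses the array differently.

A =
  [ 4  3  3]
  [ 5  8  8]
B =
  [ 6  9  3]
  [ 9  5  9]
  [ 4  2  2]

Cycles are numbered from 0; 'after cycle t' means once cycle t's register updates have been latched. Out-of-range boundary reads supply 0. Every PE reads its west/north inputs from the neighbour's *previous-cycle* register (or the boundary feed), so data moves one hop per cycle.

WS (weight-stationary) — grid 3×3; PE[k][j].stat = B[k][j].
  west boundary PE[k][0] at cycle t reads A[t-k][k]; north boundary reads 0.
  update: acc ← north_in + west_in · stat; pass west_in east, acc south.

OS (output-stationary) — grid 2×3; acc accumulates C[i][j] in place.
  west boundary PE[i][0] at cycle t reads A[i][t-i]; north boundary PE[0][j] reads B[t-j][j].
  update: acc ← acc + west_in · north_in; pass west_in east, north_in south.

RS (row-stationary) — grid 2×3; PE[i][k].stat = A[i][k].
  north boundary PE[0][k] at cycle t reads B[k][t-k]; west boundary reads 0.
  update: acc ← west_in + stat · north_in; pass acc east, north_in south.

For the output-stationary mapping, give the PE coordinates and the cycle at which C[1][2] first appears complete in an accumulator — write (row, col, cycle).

OS — PE[1][2] is where C[1][2] collects:
  t=0 PE[1][2]: acc=0 h=0 v=0
  t=1 PE[1][2]: acc=0 h=0 v=0
  t=2 PE[1][2]: acc=0 h=0 v=0
  t=3 PE[1][2]: acc=15 h=5 v=3
  t=4 PE[1][2]: acc=87 h=8 v=9
  t=5 PE[1][2]: acc=103 h=8 v=2

(row, col, cycle) = (1, 2, 5)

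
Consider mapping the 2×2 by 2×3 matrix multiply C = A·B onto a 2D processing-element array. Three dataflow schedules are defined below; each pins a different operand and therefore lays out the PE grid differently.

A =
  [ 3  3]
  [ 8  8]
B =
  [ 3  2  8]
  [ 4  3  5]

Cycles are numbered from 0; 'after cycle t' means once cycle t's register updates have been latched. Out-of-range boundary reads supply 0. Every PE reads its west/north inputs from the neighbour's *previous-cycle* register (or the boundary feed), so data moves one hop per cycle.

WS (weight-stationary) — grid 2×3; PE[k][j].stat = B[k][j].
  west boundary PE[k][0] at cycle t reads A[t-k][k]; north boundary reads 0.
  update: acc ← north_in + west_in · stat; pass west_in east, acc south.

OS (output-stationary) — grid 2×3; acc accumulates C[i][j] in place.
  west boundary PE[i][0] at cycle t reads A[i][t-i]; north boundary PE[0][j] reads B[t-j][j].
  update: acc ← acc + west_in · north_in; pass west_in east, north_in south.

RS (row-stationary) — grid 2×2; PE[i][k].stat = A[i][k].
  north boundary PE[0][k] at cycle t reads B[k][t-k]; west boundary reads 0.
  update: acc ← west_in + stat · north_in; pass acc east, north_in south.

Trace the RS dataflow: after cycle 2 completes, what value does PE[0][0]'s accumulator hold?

PE[0][0].acc = 24

RS (2×2). Following PE[0][0] plus its west/north inputs:
  c0 r0c0: 9 / 9 / 3
  c1 r0c0: 6 / 6 / 2
  c2 r0c0: 24 / 24 / 8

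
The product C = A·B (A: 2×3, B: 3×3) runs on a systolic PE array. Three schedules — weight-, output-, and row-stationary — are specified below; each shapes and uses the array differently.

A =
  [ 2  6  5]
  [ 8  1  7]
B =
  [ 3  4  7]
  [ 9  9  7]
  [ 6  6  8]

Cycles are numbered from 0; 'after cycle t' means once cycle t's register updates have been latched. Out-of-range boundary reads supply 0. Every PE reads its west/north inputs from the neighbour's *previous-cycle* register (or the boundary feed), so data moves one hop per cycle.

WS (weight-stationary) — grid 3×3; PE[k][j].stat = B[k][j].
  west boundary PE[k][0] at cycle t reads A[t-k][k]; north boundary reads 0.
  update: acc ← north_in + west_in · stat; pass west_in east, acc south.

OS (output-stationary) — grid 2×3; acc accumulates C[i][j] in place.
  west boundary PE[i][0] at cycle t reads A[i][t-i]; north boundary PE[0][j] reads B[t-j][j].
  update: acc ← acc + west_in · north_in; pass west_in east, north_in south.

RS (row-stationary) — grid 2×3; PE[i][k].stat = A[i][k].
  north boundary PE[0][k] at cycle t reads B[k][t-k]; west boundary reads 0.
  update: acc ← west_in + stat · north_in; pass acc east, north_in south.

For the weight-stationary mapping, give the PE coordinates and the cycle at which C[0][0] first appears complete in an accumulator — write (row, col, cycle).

Under WS, C[0][0] lands at PE[2][0]:
  0: (2,0).acc=0  regs=<0,0>
  1: (2,0).acc=0  regs=<0,0>
  2: (2,0).acc=90  regs=<5,90>

(row, col, cycle) = (2, 0, 2)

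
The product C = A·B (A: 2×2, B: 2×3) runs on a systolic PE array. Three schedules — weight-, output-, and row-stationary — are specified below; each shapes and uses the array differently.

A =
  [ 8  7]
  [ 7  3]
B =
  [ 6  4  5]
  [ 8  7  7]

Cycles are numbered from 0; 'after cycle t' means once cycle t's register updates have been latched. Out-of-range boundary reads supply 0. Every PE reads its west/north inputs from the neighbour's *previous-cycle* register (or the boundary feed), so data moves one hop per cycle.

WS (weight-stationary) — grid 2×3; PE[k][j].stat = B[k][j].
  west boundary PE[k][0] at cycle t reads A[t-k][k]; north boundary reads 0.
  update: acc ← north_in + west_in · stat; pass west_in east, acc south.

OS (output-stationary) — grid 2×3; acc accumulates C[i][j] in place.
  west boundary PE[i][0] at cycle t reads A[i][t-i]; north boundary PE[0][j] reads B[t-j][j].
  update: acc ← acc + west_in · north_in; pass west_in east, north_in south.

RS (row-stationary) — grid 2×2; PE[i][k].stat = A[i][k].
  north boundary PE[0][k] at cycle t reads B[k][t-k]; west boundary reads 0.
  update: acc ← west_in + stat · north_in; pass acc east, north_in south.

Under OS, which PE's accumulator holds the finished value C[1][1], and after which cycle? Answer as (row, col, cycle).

Under OS, C[1][1] lands at PE[1][1]:
  after 0 — PE[1][1] acc=0, pass-E 0, pass-S 0
  after 1 — PE[1][1] acc=0, pass-E 0, pass-S 0
  after 2 — PE[1][1] acc=28, pass-E 7, pass-S 4
  after 3 — PE[1][1] acc=49, pass-E 3, pass-S 7

(row, col, cycle) = (1, 1, 3)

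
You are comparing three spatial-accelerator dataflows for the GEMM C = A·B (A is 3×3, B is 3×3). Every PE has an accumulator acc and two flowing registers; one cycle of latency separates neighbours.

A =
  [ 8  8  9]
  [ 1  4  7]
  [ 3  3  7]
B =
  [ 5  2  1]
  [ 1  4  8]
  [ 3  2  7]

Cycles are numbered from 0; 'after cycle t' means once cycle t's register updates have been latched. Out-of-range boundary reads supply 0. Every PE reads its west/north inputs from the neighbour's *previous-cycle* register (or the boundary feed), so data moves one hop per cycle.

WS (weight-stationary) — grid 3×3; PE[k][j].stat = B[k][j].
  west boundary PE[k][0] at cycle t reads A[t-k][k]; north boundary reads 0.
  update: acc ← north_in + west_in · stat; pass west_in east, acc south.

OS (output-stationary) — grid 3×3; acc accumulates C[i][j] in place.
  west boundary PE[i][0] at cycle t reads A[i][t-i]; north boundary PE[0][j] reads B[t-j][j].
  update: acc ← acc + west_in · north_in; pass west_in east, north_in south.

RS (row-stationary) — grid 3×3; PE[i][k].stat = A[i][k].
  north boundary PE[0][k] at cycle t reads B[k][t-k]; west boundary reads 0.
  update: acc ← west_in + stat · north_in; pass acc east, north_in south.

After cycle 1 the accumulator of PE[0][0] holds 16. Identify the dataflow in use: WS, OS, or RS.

dataflow = RS

— WS: 3×3; PE[0][0] trace:
  after 0 — PE[0][0] acc=40, pass-E 8, pass-S 40
  after 1 — PE[0][0] acc=5, pass-E 1, pass-S 5
— OS: 3×3; PE[0][0] trace:
  after 0 — PE[0][0] acc=40, pass-E 8, pass-S 5
  after 1 — PE[0][0] acc=48, pass-E 8, pass-S 1
— RS: 3×3; PE[0][0] trace:
  after 0 — PE[0][0] acc=40, pass-E 40, pass-S 5
  after 1 — PE[0][0] acc=16, pass-E 16, pass-S 2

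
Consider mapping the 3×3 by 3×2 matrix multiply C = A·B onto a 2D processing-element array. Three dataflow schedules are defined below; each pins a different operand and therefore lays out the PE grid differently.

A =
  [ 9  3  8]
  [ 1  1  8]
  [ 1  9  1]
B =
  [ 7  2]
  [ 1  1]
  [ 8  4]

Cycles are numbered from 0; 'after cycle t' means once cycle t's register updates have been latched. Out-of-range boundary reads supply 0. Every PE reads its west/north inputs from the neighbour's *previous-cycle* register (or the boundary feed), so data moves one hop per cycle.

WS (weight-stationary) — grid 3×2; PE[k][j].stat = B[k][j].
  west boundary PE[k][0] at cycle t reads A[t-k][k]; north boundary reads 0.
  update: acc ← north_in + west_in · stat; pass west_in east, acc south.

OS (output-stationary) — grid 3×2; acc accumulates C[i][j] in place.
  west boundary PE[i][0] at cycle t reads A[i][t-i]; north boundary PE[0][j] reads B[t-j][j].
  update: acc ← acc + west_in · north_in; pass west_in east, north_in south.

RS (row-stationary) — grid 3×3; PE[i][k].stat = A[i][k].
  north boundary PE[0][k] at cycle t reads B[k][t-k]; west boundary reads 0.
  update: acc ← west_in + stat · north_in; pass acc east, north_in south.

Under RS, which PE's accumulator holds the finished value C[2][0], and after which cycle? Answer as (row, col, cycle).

RS: C[2][0] accumulates in PE[2][2]:
  [0] (2,2) acc=0 (h:0 v:0)
  [1] (2,2) acc=0 (h:0 v:0)
  [2] (2,2) acc=0 (h:0 v:0)
  [3] (2,2) acc=0 (h:0 v:0)
  [4] (2,2) acc=24 (h:24 v:8)

(row, col, cycle) = (2, 2, 4)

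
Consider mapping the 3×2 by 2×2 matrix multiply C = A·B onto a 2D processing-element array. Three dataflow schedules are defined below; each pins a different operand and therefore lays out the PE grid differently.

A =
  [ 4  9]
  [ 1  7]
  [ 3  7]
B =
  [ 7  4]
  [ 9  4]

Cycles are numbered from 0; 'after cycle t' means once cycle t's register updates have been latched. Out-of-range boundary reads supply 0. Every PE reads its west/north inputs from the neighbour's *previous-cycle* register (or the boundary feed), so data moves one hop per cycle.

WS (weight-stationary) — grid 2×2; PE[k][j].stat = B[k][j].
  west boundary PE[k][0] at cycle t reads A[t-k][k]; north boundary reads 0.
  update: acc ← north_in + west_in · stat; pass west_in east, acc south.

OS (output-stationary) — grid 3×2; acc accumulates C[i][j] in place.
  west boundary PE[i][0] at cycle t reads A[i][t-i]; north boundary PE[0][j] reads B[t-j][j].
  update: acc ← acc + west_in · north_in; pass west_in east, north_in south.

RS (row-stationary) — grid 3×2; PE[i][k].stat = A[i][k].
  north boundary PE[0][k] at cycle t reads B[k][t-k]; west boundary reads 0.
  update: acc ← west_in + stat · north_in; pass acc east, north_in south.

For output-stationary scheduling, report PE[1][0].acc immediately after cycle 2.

PE[1][0].acc = 70

OS (3×2). Following PE[1][0] plus its west/north inputs:
  @0  [0,0]  acc 28  |  →4  ↓7
  @0  [1,0]  acc 0  |  →0  ↓0
  @1  [0,0]  acc 109  |  →9  ↓9
  @1  [1,0]  acc 7  |  →1  ↓7
  @2  [0,0]  acc 109  |  →0  ↓0
  @2  [1,0]  acc 70  |  →7  ↓9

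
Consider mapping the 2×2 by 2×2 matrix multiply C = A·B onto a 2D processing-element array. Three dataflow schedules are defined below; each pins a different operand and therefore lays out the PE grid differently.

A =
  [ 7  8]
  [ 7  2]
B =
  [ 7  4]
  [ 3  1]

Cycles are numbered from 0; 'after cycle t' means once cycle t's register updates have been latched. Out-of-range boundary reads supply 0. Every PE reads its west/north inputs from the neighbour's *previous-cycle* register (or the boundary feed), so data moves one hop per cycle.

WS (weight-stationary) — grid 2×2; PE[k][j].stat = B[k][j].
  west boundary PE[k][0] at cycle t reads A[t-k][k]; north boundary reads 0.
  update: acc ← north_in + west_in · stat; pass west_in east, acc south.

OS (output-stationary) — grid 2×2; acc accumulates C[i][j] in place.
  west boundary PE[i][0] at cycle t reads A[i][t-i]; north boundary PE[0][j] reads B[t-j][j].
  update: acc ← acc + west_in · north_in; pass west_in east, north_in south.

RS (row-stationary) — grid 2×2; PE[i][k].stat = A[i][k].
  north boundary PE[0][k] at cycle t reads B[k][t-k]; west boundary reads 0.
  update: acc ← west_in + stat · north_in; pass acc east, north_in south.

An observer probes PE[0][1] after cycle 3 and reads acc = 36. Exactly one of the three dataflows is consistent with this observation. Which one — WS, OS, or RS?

— WS: 2×2; PE[0][1] trace:
  c0 r0c1: 0 / 0 / 0
  c1 r0c1: 28 / 7 / 28
  c2 r0c1: 28 / 7 / 28
  c3 r0c1: 0 / 0 / 0
— OS: 2×2; PE[0][1] trace:
  c0 r0c1: 0 / 0 / 0
  c1 r0c1: 28 / 7 / 4
  c2 r0c1: 36 / 8 / 1
  c3 r0c1: 36 / 0 / 0
— RS: 2×2; PE[0][1] trace:
  c0 r0c1: 0 / 0 / 0
  c1 r0c1: 73 / 73 / 3
  c2 r0c1: 36 / 36 / 1
  c3 r0c1: 0 / 0 / 0

dataflow = OS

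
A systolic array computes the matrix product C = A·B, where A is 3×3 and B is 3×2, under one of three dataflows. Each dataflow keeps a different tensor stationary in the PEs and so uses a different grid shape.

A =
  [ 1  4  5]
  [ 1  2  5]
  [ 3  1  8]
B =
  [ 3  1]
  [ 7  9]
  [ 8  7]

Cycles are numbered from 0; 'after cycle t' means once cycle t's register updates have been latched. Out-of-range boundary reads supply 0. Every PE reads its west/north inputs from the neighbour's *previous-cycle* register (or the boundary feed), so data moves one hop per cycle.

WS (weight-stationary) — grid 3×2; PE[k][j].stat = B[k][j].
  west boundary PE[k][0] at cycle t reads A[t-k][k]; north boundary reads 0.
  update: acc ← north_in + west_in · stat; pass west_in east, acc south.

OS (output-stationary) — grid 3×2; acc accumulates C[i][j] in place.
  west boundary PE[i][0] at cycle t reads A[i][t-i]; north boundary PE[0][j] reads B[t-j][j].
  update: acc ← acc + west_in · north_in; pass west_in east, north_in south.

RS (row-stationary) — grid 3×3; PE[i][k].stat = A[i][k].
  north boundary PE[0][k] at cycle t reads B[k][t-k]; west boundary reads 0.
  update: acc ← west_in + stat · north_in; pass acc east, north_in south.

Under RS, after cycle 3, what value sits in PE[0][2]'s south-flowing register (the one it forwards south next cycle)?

register = 7

RS on a 3×3 grid — tracing PE[0][2] and its feeders:
  cycle 0: PE[0][1] → acc 0, east 0, south 0
  cycle 0: PE[0][2] → acc 0, east 0, south 0
  cycle 1: PE[0][1] → acc 31, east 31, south 7
  cycle 1: PE[0][2] → acc 0, east 0, south 0
  cycle 2: PE[0][1] → acc 37, east 37, south 9
  cycle 2: PE[0][2] → acc 71, east 71, south 8
  cycle 3: PE[0][1] → acc 0, east 0, south 0
  cycle 3: PE[0][2] → acc 72, east 72, south 7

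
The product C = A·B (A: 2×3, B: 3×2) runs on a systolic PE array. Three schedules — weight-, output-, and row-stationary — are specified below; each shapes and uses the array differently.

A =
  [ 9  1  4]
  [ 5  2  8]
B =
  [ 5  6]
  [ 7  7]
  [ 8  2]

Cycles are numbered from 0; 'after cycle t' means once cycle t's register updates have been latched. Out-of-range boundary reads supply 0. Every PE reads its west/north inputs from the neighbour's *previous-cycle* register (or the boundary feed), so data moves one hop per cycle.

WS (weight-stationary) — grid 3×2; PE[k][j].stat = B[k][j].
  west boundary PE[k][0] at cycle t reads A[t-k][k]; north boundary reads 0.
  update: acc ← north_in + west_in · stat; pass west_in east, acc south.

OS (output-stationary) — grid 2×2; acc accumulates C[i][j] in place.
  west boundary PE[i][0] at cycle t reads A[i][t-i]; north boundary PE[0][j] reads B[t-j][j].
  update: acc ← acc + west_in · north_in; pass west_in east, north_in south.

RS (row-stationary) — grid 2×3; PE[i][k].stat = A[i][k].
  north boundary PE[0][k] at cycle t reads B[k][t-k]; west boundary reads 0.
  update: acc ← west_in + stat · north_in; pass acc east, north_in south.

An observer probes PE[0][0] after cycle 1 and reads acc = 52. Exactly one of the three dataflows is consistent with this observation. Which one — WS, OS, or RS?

dataflow = OS

— WS: 3×2; PE[0][0] trace:
  0: (0,0).acc=45  regs=<9,45>
  1: (0,0).acc=25  regs=<5,25>
— OS: 2×2; PE[0][0] trace:
  0: (0,0).acc=45  regs=<9,5>
  1: (0,0).acc=52  regs=<1,7>
— RS: 2×3; PE[0][0] trace:
  0: (0,0).acc=45  regs=<45,5>
  1: (0,0).acc=54  regs=<54,6>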